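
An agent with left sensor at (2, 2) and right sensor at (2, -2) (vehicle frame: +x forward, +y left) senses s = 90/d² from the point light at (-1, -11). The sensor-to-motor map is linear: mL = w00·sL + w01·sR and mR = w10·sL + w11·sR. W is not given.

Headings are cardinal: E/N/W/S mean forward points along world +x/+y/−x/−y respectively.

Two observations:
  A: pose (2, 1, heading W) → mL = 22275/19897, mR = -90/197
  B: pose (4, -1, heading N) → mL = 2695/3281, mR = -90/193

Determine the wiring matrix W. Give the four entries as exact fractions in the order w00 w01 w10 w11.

1 1/2 0 -1

obs A: pose=(2,1,W) → sL=90/101, sR=90/197, mL=22275/19897, mR=-90/197
obs B: pose=(4,-1,N) → sL=10/17, sR=90/193, mL=2695/3281, mR=-90/193
sensor matrix S = [[90/101, 90/197], [10/17, 90/193]]; det S = 9583200/65282057
solve [mL_A; mL_B] = S·[w00; w01] and [mR_A; mR_B] = S·[w10; w11]:
  w00 = 1, w01 = 1/2, w10 = 0, w11 = -1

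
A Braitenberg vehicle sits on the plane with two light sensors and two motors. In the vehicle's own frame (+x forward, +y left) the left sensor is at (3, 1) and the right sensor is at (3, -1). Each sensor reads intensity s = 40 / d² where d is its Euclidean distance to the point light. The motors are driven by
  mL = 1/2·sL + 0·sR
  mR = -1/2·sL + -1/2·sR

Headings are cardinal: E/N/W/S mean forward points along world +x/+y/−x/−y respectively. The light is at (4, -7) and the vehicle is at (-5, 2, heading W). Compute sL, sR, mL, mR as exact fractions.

5/26 10/61 5/52 -565/3172

left sensor world pos  = (-8, 1); dL² = 208
right sensor world pos = (-8, 3); dR² = 244
sL = 40/208 = 5/26
sR = 40/244 = 10/61
mL = 1/2·sL + 0·sR = 5/52
mR = -1/2·sL + -1/2·sR = -565/3172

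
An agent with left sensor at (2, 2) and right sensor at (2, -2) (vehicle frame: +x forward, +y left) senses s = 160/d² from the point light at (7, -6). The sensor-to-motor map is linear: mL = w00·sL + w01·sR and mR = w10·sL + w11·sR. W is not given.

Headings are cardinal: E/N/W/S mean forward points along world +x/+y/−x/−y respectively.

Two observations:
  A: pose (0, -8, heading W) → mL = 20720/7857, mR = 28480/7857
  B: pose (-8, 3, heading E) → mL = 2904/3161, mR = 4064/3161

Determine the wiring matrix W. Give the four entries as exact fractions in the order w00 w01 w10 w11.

1 1/2 1 1

obs A: pose=(0,-8,W) → sL=160/97, sR=160/81, mL=20720/7857, mR=28480/7857
obs B: pose=(-8,3,E) → sL=16/29, sR=80/109, mL=2904/3161, mR=4064/3161
sensor matrix S = [[160/97, 160/81], [16/29, 80/109]]; det S = 3000320/24835977
solve [mL_A; mL_B] = S·[w00; w01] and [mR_A; mR_B] = S·[w10; w11]:
  w00 = 1, w01 = 1/2, w10 = 1, w11 = 1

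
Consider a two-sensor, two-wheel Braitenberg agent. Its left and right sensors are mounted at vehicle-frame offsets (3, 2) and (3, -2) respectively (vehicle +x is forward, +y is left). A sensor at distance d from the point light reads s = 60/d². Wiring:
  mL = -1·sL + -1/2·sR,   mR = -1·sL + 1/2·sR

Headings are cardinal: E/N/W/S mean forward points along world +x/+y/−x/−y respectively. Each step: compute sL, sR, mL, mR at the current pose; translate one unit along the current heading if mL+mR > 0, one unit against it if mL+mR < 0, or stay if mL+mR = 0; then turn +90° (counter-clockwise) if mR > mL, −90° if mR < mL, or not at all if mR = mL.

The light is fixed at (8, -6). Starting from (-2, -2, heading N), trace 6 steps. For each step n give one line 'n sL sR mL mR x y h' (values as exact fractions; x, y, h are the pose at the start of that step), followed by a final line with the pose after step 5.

0 60/193 60/113 -12570/21809 -990/21809 -2 -2 N
1 6/17 30/97 -837/1649 -327/1649 -2 -3 W
2 60/49 60/121 -8730/5929 -5790/5929 -1 -3 S
3 5/6 3/2 -19/12 -1/12 -1 -2 E
4 60/193 60/113 -12570/21809 -990/21809 -2 -2 N
5 6/17 30/97 -837/1649 -327/1649 -2 -3 W
final -1 -3 S

n=0: pose=(-2,-2,N); sL=60/193, sR=60/113; mL=-12570/21809, mR=-990/21809; mL+mR=-120/193 → advance -1; mR−mL=60/113 → turn +1·90°
n=1: pose=(-2,-3,W); sL=6/17, sR=30/97; mL=-837/1649, mR=-327/1649; mL+mR=-12/17 → advance -1; mR−mL=30/97 → turn +1·90°
n=2: pose=(-1,-3,S); sL=60/49, sR=60/121; mL=-8730/5929, mR=-5790/5929; mL+mR=-120/49 → advance -1; mR−mL=60/121 → turn +1·90°
n=3: pose=(-1,-2,E); sL=5/6, sR=3/2; mL=-19/12, mR=-1/12; mL+mR=-5/3 → advance -1; mR−mL=3/2 → turn +1·90°
n=4: pose=(-2,-2,N); sL=60/193, sR=60/113; mL=-12570/21809, mR=-990/21809; mL+mR=-120/193 → advance -1; mR−mL=60/113 → turn +1·90°
n=5: pose=(-2,-3,W); sL=6/17, sR=30/97; mL=-837/1649, mR=-327/1649; mL+mR=-12/17 → advance -1; mR−mL=30/97 → turn +1·90°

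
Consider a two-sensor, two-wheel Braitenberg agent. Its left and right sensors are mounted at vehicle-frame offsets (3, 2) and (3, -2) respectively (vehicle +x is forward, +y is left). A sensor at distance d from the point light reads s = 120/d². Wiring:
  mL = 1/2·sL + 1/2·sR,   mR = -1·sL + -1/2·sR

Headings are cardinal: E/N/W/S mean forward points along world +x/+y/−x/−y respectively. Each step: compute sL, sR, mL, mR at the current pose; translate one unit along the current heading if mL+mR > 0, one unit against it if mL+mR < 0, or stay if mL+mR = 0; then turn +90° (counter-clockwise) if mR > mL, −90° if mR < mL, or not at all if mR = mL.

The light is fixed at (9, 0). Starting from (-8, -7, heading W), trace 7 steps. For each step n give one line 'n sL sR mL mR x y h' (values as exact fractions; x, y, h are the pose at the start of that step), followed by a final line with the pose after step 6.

n=0: pose=(-8,-7,W); sL=120/481, sR=24/85; mL=10872/40885, mR=-15972/40885; mL+mR=-60/481 → advance -1; mR−mL=-26844/40885 → turn -1·90°
n=1: pose=(-7,-7,N); sL=6/17, sR=30/53; mL=414/901, mR=-573/901; mL+mR=-3/17 → advance -1; mR−mL=-987/901 → turn -1·90°
n=2: pose=(-7,-8,E); sL=24/41, sR=120/269; mL=5688/11029, mR=-8916/11029; mL+mR=-12/41 → advance -1; mR−mL=-14604/11029 → turn -1·90°
n=3: pose=(-8,-8,S); sL=60/173, sR=60/241; mL=12420/41693, mR=-19650/41693; mL+mR=-30/173 → advance -1; mR−mL=-32070/41693 → turn -1·90°
n=4: pose=(-8,-7,W); sL=120/481, sR=24/85; mL=10872/40885, mR=-15972/40885; mL+mR=-60/481 → advance -1; mR−mL=-26844/40885 → turn -1·90°
n=5: pose=(-7,-7,N); sL=6/17, sR=30/53; mL=414/901, mR=-573/901; mL+mR=-3/17 → advance -1; mR−mL=-987/901 → turn -1·90°
n=6: pose=(-7,-8,E); sL=24/41, sR=120/269; mL=5688/11029, mR=-8916/11029; mL+mR=-12/41 → advance -1; mR−mL=-14604/11029 → turn -1·90°

0 120/481 24/85 10872/40885 -15972/40885 -8 -7 W
1 6/17 30/53 414/901 -573/901 -7 -7 N
2 24/41 120/269 5688/11029 -8916/11029 -7 -8 E
3 60/173 60/241 12420/41693 -19650/41693 -8 -8 S
4 120/481 24/85 10872/40885 -15972/40885 -8 -7 W
5 6/17 30/53 414/901 -573/901 -7 -7 N
6 24/41 120/269 5688/11029 -8916/11029 -7 -8 E
final -8 -8 S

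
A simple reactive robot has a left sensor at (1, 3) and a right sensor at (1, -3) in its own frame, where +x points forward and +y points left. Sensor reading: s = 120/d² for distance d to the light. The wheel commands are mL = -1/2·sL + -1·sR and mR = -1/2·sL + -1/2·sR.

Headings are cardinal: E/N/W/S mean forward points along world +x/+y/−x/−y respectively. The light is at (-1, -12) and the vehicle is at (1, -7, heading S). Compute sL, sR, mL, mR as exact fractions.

120/41 120/17 -5940/697 -3480/697

left sensor world pos  = (4, -8); dL² = 41
right sensor world pos = (-2, -8); dR² = 17
sL = 120/41 = 120/41
sR = 120/17 = 120/17
mL = -1/2·sL + -1·sR = -5940/697
mR = -1/2·sL + -1/2·sR = -3480/697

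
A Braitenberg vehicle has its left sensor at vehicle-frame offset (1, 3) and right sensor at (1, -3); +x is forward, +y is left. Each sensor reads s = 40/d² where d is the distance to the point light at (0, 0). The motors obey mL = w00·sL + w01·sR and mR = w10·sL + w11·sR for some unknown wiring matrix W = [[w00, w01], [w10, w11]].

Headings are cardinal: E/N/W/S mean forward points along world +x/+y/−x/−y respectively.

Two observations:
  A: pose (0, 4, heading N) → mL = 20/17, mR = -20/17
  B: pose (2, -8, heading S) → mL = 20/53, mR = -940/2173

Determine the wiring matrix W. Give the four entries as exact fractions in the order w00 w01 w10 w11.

1 0 -1/2 -1/2

obs A: pose=(0,4,N) → sL=20/17, sR=20/17, mL=20/17, mR=-20/17
obs B: pose=(2,-8,S) → sL=20/53, sR=20/41, mL=20/53, mR=-940/2173
sensor matrix S = [[20/17, 20/17], [20/53, 20/41]]; det S = 4800/36941
solve [mL_A; mL_B] = S·[w00; w01] and [mR_A; mR_B] = S·[w10; w11]:
  w00 = 1, w01 = 0, w10 = -1/2, w11 = -1/2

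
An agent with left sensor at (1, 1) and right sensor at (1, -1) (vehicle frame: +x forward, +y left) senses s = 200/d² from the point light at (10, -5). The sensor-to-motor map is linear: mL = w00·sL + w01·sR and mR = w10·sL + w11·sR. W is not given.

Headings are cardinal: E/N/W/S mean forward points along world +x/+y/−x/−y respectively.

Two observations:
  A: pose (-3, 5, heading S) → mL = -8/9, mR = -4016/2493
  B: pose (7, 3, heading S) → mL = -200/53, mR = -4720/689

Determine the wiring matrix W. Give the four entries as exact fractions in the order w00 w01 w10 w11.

obs A: pose=(-3,5,S) → sL=8/9, sR=200/277, mL=-8/9, mR=-4016/2493
obs B: pose=(7,3,S) → sL=200/53, sR=40/13, mL=-200/53, mR=-4720/689
sensor matrix S = [[8/9, 200/277], [200/53, 40/13]]; det S = 17920/1717677
solve [mL_A; mL_B] = S·[w00; w01] and [mR_A; mR_B] = S·[w10; w11]:
  w00 = -1, w01 = 0, w10 = -1, w11 = -1

-1 0 -1 -1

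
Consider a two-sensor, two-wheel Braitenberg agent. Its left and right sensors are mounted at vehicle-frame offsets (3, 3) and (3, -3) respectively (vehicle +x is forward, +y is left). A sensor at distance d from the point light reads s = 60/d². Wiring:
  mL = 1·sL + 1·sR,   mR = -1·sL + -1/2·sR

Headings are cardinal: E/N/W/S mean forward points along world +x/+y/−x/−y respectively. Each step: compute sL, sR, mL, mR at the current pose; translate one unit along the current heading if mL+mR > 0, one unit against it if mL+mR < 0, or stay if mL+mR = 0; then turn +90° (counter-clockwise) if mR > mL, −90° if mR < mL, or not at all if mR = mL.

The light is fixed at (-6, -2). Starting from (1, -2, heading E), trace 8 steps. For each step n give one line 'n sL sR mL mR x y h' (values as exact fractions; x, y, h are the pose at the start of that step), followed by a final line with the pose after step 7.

n=0: pose=(1,-2,E); sL=60/109, sR=60/109; mL=120/109, mR=-90/109; mL+mR=30/109 → advance +1; mR−mL=-210/109 → turn -1·90°
n=1: pose=(2,-2,S); sL=6/13, sR=30/17; mL=492/221, mR=-297/221; mL+mR=15/17 → advance +1; mR−mL=-789/221 → turn -1·90°
n=2: pose=(2,-3,W); sL=60/41, sR=60/29; mL=4200/1189, mR=-2970/1189; mL+mR=30/29 → advance +1; mR−mL=-7170/1189 → turn -1·90°
n=3: pose=(1,-3,N); sL=3, sR=15/26; mL=93/26, mR=-171/52; mL+mR=15/52 → advance +1; mR−mL=-357/52 → turn -1·90°
n=4: pose=(1,-2,E); sL=60/109, sR=60/109; mL=120/109, mR=-90/109; mL+mR=30/109 → advance +1; mR−mL=-210/109 → turn -1·90°
n=5: pose=(2,-2,S); sL=6/13, sR=30/17; mL=492/221, mR=-297/221; mL+mR=15/17 → advance +1; mR−mL=-789/221 → turn -1·90°
n=6: pose=(2,-3,W); sL=60/41, sR=60/29; mL=4200/1189, mR=-2970/1189; mL+mR=30/29 → advance +1; mR−mL=-7170/1189 → turn -1·90°
n=7: pose=(1,-3,N); sL=3, sR=15/26; mL=93/26, mR=-171/52; mL+mR=15/52 → advance +1; mR−mL=-357/52 → turn -1·90°

0 60/109 60/109 120/109 -90/109 1 -2 E
1 6/13 30/17 492/221 -297/221 2 -2 S
2 60/41 60/29 4200/1189 -2970/1189 2 -3 W
3 3 15/26 93/26 -171/52 1 -3 N
4 60/109 60/109 120/109 -90/109 1 -2 E
5 6/13 30/17 492/221 -297/221 2 -2 S
6 60/41 60/29 4200/1189 -2970/1189 2 -3 W
7 3 15/26 93/26 -171/52 1 -3 N
final 1 -2 E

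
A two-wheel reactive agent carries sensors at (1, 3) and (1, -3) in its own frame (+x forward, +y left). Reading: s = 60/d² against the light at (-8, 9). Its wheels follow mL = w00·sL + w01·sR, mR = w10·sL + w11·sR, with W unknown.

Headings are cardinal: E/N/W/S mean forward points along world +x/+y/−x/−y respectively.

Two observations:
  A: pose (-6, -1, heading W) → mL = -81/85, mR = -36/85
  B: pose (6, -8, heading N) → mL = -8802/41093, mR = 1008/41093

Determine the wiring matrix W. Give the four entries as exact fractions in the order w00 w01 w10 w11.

-1 -1/2 1/2 -1/2

obs A: pose=(-6,-1,W) → sL=6/17, sR=6/5, mL=-81/85, mR=-36/85
obs B: pose=(6,-8,N) → sL=60/377, sR=12/109, mL=-8802/41093, mR=1008/41093
sensor matrix S = [[6/17, 6/5], [60/377, 12/109]]; det S = -106272/698581
solve [mL_A; mL_B] = S·[w00; w01] and [mR_A; mR_B] = S·[w10; w11]:
  w00 = -1, w01 = -1/2, w10 = 1/2, w11 = -1/2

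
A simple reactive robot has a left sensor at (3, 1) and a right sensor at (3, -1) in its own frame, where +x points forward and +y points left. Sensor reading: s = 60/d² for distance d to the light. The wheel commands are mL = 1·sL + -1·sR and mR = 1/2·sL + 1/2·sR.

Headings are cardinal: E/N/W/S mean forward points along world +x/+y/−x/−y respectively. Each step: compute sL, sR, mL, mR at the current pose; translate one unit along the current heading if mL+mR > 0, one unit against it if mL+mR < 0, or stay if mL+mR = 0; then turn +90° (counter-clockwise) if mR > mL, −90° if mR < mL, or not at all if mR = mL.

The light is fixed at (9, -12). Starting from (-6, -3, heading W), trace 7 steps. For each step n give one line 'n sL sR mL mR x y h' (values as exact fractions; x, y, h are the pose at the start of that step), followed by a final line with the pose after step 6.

n=0: pose=(-6,-3,W); sL=15/97, sR=15/106; mL=135/10282, mR=3045/20564; mL+mR=3315/20564 → advance +1; mR−mL=2775/20564 → turn +1·90°
n=1: pose=(-7,-3,S); sL=20/87, sR=12/65; mL=256/5655, mR=1172/5655; mL+mR=476/1885 → advance +1; mR−mL=916/5655 → turn +1·90°
n=2: pose=(-7,-4,E); sL=6/25, sR=30/109; mL=-96/2725, mR=702/2725; mL+mR=606/2725 → advance +1; mR−mL=798/2725 → turn +1·90°
n=3: pose=(-6,-4,N); sL=60/377, sR=60/317; mL=-3600/119509, mR=20820/119509; mL+mR=17220/119509 → advance +1; mR−mL=24420/119509 → turn +1·90°
n=4: pose=(-6,-3,W); sL=15/97, sR=15/106; mL=135/10282, mR=3045/20564; mL+mR=3315/20564 → advance +1; mR−mL=2775/20564 → turn +1·90°
n=5: pose=(-7,-3,S); sL=20/87, sR=12/65; mL=256/5655, mR=1172/5655; mL+mR=476/1885 → advance +1; mR−mL=916/5655 → turn +1·90°
n=6: pose=(-7,-4,E); sL=6/25, sR=30/109; mL=-96/2725, mR=702/2725; mL+mR=606/2725 → advance +1; mR−mL=798/2725 → turn +1·90°

0 15/97 15/106 135/10282 3045/20564 -6 -3 W
1 20/87 12/65 256/5655 1172/5655 -7 -3 S
2 6/25 30/109 -96/2725 702/2725 -7 -4 E
3 60/377 60/317 -3600/119509 20820/119509 -6 -4 N
4 15/97 15/106 135/10282 3045/20564 -6 -3 W
5 20/87 12/65 256/5655 1172/5655 -7 -3 S
6 6/25 30/109 -96/2725 702/2725 -7 -4 E
final -6 -4 N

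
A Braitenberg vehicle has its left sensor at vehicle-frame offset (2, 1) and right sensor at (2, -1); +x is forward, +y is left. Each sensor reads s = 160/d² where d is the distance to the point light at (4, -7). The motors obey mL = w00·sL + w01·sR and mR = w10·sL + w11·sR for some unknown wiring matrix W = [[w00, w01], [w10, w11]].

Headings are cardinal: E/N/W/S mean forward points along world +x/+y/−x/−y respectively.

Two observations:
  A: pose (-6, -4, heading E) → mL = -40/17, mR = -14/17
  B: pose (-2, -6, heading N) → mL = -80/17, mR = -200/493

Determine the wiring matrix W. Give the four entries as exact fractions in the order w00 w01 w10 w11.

obs A: pose=(-6,-4,E) → sL=2, sR=40/17, mL=-40/17, mR=-14/17
obs B: pose=(-2,-6,N) → sL=80/29, sR=80/17, mL=-80/17, mR=-200/493
sensor matrix S = [[2, 40/17], [80/29, 80/17]]; det S = 1440/493
solve [mL_A; mL_B] = S·[w00; w01] and [mR_A; mR_B] = S·[w10; w11]:
  w00 = 0, w01 = -1, w10 = -1, w11 = 1/2

0 -1 -1 1/2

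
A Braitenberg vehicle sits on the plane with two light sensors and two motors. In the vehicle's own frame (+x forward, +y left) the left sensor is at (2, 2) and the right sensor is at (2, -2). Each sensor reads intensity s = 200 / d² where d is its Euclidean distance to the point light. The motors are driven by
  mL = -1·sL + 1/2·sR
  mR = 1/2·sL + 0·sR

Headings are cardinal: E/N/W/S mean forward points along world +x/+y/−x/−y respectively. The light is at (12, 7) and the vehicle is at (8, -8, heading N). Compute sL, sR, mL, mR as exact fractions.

40/41 200/173 -2820/7093 20/41

left sensor world pos  = (6, -6); dL² = 205
right sensor world pos = (10, -6); dR² = 173
sL = 200/205 = 40/41
sR = 200/173 = 200/173
mL = -1·sL + 1/2·sR = -2820/7093
mR = 1/2·sL + 0·sR = 20/41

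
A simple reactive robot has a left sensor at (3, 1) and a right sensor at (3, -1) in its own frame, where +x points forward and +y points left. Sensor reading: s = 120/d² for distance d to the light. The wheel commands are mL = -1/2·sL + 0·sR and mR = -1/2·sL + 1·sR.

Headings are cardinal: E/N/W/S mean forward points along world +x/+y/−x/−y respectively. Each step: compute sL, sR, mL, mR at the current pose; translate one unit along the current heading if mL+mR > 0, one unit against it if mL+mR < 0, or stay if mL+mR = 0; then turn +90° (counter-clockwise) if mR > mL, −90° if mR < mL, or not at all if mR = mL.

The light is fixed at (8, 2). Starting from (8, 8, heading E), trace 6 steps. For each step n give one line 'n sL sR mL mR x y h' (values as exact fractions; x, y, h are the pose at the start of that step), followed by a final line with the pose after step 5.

0 60/29 60/17 -30/29 1230/493 8 8 E
1 40/27 24/17 -20/27 308/459 9 8 N
2 6 3 -3 0 9 7 W
3 120/13 24 -60/13 252/13 10 7 S
4 12/5 60/17 -6/5 198/85 10 6 E
5 120/53 24/13 -60/53 492/689 11 6 N
final 11 5 W

n=0: pose=(8,8,E); sL=60/29, sR=60/17; mL=-30/29, mR=1230/493; mL+mR=720/493 → advance +1; mR−mL=60/17 → turn +1·90°
n=1: pose=(9,8,N); sL=40/27, sR=24/17; mL=-20/27, mR=308/459; mL+mR=-32/459 → advance -1; mR−mL=24/17 → turn +1·90°
n=2: pose=(9,7,W); sL=6, sR=3; mL=-3, mR=0; mL+mR=-3 → advance -1; mR−mL=3 → turn +1·90°
n=3: pose=(10,7,S); sL=120/13, sR=24; mL=-60/13, mR=252/13; mL+mR=192/13 → advance +1; mR−mL=24 → turn +1·90°
n=4: pose=(10,6,E); sL=12/5, sR=60/17; mL=-6/5, mR=198/85; mL+mR=96/85 → advance +1; mR−mL=60/17 → turn +1·90°
n=5: pose=(11,6,N); sL=120/53, sR=24/13; mL=-60/53, mR=492/689; mL+mR=-288/689 → advance -1; mR−mL=24/13 → turn +1·90°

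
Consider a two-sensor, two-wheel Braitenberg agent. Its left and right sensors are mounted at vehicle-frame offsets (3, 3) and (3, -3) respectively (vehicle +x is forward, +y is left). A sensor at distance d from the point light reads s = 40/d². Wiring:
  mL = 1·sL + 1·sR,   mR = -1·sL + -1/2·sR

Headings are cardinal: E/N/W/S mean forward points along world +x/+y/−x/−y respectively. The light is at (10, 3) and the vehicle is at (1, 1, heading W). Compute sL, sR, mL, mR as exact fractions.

40/169 8/29 2512/4901 -1836/4901

left sensor world pos  = (-2, -2); dL² = 169
right sensor world pos = (-2, 4); dR² = 145
sL = 40/169 = 40/169
sR = 40/145 = 8/29
mL = 1·sL + 1·sR = 2512/4901
mR = -1·sL + -1/2·sR = -1836/4901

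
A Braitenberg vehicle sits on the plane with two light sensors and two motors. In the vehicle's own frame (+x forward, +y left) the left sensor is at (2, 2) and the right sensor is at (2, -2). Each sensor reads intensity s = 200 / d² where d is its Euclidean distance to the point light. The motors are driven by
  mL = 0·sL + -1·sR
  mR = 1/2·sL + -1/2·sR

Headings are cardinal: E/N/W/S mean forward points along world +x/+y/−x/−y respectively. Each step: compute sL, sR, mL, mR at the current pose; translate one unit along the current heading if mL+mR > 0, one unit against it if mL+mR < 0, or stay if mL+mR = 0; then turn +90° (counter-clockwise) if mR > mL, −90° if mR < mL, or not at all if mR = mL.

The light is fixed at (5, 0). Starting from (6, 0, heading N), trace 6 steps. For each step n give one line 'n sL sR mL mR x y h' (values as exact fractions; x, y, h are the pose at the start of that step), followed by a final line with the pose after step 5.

n=0: pose=(6,0,N); sL=40, sR=200/13; mL=-200/13, mR=160/13; mL+mR=-40/13 → advance -1; mR−mL=360/13 → turn +1·90°
n=1: pose=(6,-1,W); sL=20, sR=100; mL=-100, mR=-40; mL+mR=-140 → advance -1; mR−mL=60 → turn +1·90°
n=2: pose=(7,-1,S); sL=8, sR=200/9; mL=-200/9, mR=-64/9; mL+mR=-88/3 → advance -1; mR−mL=136/9 → turn +1·90°
n=3: pose=(7,0,E); sL=10, sR=10; mL=-10, mR=0; mL+mR=-10 → advance -1; mR−mL=10 → turn +1·90°
n=4: pose=(6,0,N); sL=40, sR=200/13; mL=-200/13, mR=160/13; mL+mR=-40/13 → advance -1; mR−mL=360/13 → turn +1·90°
n=5: pose=(6,-1,W); sL=20, sR=100; mL=-100, mR=-40; mL+mR=-140 → advance -1; mR−mL=60 → turn +1·90°

0 40 200/13 -200/13 160/13 6 0 N
1 20 100 -100 -40 6 -1 W
2 8 200/9 -200/9 -64/9 7 -1 S
3 10 10 -10 0 7 0 E
4 40 200/13 -200/13 160/13 6 0 N
5 20 100 -100 -40 6 -1 W
final 7 -1 S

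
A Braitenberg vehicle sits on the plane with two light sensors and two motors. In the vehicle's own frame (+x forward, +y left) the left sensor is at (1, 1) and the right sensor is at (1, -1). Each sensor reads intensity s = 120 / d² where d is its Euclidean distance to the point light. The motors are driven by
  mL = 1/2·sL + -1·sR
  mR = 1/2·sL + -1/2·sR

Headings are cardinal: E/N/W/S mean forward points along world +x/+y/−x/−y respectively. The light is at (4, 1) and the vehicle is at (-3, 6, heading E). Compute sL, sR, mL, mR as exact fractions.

5/3 30/13 -115/78 -25/78

left sensor world pos  = (-2, 7); dL² = 72
right sensor world pos = (-2, 5); dR² = 52
sL = 120/72 = 5/3
sR = 120/52 = 30/13
mL = 1/2·sL + -1·sR = -115/78
mR = 1/2·sL + -1/2·sR = -25/78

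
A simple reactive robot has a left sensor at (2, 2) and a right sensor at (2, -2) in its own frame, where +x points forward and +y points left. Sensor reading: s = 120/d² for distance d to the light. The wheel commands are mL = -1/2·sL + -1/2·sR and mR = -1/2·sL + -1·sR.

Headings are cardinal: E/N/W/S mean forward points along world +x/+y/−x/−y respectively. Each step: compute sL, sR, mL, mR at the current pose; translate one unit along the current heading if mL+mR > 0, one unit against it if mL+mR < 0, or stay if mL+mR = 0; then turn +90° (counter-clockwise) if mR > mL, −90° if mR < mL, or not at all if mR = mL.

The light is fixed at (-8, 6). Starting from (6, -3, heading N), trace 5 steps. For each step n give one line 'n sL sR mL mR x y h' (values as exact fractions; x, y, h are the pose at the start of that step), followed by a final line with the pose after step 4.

0 120/193 24/61 -5976/11773 -8292/11773 6 -3 N
1 3/8 3/10 -27/80 -39/80 6 -4 E
2 40/123 24/53 -2536/6519 -4012/6519 5 -4 S
3 60/121 12/17 -1236/2057 -1962/2057 5 -3 W
4 120/193 24/61 -5976/11773 -8292/11773 6 -3 N
final 6 -4 E

n=0: pose=(6,-3,N); sL=120/193, sR=24/61; mL=-5976/11773, mR=-8292/11773; mL+mR=-14268/11773 → advance -1; mR−mL=-12/61 → turn -1·90°
n=1: pose=(6,-4,E); sL=3/8, sR=3/10; mL=-27/80, mR=-39/80; mL+mR=-33/40 → advance -1; mR−mL=-3/20 → turn -1·90°
n=2: pose=(5,-4,S); sL=40/123, sR=24/53; mL=-2536/6519, mR=-4012/6519; mL+mR=-6548/6519 → advance -1; mR−mL=-12/53 → turn -1·90°
n=3: pose=(5,-3,W); sL=60/121, sR=12/17; mL=-1236/2057, mR=-1962/2057; mL+mR=-3198/2057 → advance -1; mR−mL=-6/17 → turn -1·90°
n=4: pose=(6,-3,N); sL=120/193, sR=24/61; mL=-5976/11773, mR=-8292/11773; mL+mR=-14268/11773 → advance -1; mR−mL=-12/61 → turn -1·90°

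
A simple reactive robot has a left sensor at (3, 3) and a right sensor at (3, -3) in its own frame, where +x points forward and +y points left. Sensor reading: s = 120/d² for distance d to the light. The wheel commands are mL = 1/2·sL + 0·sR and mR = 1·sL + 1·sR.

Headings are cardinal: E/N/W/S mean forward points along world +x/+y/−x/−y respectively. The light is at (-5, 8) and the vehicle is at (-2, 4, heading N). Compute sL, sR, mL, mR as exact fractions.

120 120/37 60 4560/37

left sensor world pos  = (-5, 7); dL² = 1
right sensor world pos = (1, 7); dR² = 37
sL = 120/1 = 120
sR = 120/37 = 120/37
mL = 1/2·sL + 0·sR = 60
mR = 1·sL + 1·sR = 4560/37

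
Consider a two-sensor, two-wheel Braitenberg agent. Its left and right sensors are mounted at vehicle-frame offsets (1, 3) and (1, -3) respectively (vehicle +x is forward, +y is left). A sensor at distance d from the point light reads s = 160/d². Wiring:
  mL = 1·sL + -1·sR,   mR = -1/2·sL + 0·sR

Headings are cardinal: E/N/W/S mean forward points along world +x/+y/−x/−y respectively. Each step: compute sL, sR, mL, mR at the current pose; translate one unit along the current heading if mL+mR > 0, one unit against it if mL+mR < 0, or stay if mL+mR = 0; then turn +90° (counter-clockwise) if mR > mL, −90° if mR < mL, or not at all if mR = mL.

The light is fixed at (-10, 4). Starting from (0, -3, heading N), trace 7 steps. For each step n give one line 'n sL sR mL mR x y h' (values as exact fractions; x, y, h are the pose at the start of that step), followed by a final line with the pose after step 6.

0 32/17 32/41 768/697 -16/17 0 -3 N
1 16/13 80/101 576/1313 -8/13 0 -2 E
2 160/193 32/17 -3456/3281 -80/193 -1 -2 S
3 20/13 40/41 300/533 -10/13 -1 -1 E
4 160/157 160/61 -15360/9577 -80/157 -2 -1 S
5 80/41 16/13 384/533 -40/41 -2 0 E
6 32/25 160/41 -2688/1025 -16/25 -3 0 S
final -3 1 E

n=0: pose=(0,-3,N); sL=32/17, sR=32/41; mL=768/697, mR=-16/17; mL+mR=112/697 → advance +1; mR−mL=-1424/697 → turn -1·90°
n=1: pose=(0,-2,E); sL=16/13, sR=80/101; mL=576/1313, mR=-8/13; mL+mR=-232/1313 → advance -1; mR−mL=-1384/1313 → turn -1·90°
n=2: pose=(-1,-2,S); sL=160/193, sR=32/17; mL=-3456/3281, mR=-80/193; mL+mR=-4816/3281 → advance -1; mR−mL=2096/3281 → turn +1·90°
n=3: pose=(-1,-1,E); sL=20/13, sR=40/41; mL=300/533, mR=-10/13; mL+mR=-110/533 → advance -1; mR−mL=-710/533 → turn -1·90°
n=4: pose=(-2,-1,S); sL=160/157, sR=160/61; mL=-15360/9577, mR=-80/157; mL+mR=-20240/9577 → advance -1; mR−mL=10480/9577 → turn +1·90°
n=5: pose=(-2,0,E); sL=80/41, sR=16/13; mL=384/533, mR=-40/41; mL+mR=-136/533 → advance -1; mR−mL=-904/533 → turn -1·90°
n=6: pose=(-3,0,S); sL=32/25, sR=160/41; mL=-2688/1025, mR=-16/25; mL+mR=-3344/1025 → advance -1; mR−mL=2032/1025 → turn +1·90°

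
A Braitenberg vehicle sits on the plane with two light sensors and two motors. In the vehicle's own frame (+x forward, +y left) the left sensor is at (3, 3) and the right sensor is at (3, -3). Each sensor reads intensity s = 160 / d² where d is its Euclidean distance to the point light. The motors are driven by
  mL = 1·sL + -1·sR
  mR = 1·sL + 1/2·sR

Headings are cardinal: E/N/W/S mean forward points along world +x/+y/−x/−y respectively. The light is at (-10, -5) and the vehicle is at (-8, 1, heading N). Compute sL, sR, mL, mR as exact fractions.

80/41 80/53 960/2173 5880/2173

left sensor world pos  = (-11, 4); dL² = 82
right sensor world pos = (-5, 4); dR² = 106
sL = 160/82 = 80/41
sR = 160/106 = 80/53
mL = 1·sL + -1·sR = 960/2173
mR = 1·sL + 1/2·sR = 5880/2173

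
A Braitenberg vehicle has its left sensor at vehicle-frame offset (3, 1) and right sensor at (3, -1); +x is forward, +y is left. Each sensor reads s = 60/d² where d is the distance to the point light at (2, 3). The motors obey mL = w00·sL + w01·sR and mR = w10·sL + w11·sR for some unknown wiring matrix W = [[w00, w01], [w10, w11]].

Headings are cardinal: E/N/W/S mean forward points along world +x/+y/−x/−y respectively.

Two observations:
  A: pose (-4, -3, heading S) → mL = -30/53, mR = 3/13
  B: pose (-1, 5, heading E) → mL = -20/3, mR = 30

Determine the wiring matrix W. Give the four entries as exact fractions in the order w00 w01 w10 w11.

obs A: pose=(-4,-3,S) → sL=30/53, sR=6/13, mL=-30/53, mR=3/13
obs B: pose=(-1,5,E) → sL=20/3, sR=60, mL=-20/3, mR=30
sensor matrix S = [[30/53, 6/13], [20/3, 60]]; det S = 21280/689
solve [mL_A; mL_B] = S·[w00; w01] and [mR_A; mR_B] = S·[w10; w11]:
  w00 = -1, w01 = 0, w10 = 0, w11 = 1/2

-1 0 0 1/2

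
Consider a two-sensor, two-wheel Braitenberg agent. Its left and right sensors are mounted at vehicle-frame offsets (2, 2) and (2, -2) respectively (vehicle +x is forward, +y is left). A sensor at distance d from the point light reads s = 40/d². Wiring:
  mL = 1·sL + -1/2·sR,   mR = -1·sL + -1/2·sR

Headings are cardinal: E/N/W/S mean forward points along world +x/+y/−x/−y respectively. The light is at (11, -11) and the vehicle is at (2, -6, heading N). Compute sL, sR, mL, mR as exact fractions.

left sensor world pos  = (0, -4); dL² = 170
right sensor world pos = (4, -4); dR² = 98
sL = 40/170 = 4/17
sR = 40/98 = 20/49
mL = 1·sL + -1/2·sR = 26/833
mR = -1·sL + -1/2·sR = -366/833

4/17 20/49 26/833 -366/833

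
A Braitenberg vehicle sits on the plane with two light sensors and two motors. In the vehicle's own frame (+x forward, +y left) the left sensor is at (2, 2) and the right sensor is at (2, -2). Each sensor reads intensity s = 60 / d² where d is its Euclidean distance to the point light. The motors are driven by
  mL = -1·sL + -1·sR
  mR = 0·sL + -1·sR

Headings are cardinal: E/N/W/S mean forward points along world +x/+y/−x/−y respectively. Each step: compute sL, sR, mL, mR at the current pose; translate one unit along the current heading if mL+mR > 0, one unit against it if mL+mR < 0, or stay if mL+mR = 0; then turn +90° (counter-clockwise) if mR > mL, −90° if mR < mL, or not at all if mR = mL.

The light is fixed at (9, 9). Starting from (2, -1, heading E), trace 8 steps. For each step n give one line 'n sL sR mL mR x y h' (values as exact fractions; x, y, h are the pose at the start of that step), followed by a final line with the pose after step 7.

0 60/89 60/169 -15480/15041 -60/169 2 -1 E
1 15/41 3/5 -198/205 -3/5 1 -1 N
2 60/269 60/181 -27000/48689 -60/181 1 -2 W
3 30/97 6/25 -1332/2425 -6/25 2 -2 S
4 60/89 60/169 -15480/15041 -60/169 2 -1 E
5 15/41 3/5 -198/205 -3/5 1 -1 N
6 60/269 60/181 -27000/48689 -60/181 1 -2 W
7 30/97 6/25 -1332/2425 -6/25 2 -2 S
final 2 -1 E

n=0: pose=(2,-1,E); sL=60/89, sR=60/169; mL=-15480/15041, mR=-60/169; mL+mR=-20820/15041 → advance -1; mR−mL=60/89 → turn +1·90°
n=1: pose=(1,-1,N); sL=15/41, sR=3/5; mL=-198/205, mR=-3/5; mL+mR=-321/205 → advance -1; mR−mL=15/41 → turn +1·90°
n=2: pose=(1,-2,W); sL=60/269, sR=60/181; mL=-27000/48689, mR=-60/181; mL+mR=-43140/48689 → advance -1; mR−mL=60/269 → turn +1·90°
n=3: pose=(2,-2,S); sL=30/97, sR=6/25; mL=-1332/2425, mR=-6/25; mL+mR=-1914/2425 → advance -1; mR−mL=30/97 → turn +1·90°
n=4: pose=(2,-1,E); sL=60/89, sR=60/169; mL=-15480/15041, mR=-60/169; mL+mR=-20820/15041 → advance -1; mR−mL=60/89 → turn +1·90°
n=5: pose=(1,-1,N); sL=15/41, sR=3/5; mL=-198/205, mR=-3/5; mL+mR=-321/205 → advance -1; mR−mL=15/41 → turn +1·90°
n=6: pose=(1,-2,W); sL=60/269, sR=60/181; mL=-27000/48689, mR=-60/181; mL+mR=-43140/48689 → advance -1; mR−mL=60/269 → turn +1·90°
n=7: pose=(2,-2,S); sL=30/97, sR=6/25; mL=-1332/2425, mR=-6/25; mL+mR=-1914/2425 → advance -1; mR−mL=30/97 → turn +1·90°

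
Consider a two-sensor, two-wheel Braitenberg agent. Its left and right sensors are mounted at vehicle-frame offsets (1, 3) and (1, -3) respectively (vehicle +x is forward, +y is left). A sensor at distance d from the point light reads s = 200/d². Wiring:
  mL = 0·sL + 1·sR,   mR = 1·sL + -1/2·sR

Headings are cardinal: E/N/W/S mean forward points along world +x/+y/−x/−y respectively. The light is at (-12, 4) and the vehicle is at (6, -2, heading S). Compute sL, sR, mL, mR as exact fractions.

20/49 100/137 100/137 290/6713

left sensor world pos  = (9, -3); dL² = 490
right sensor world pos = (3, -3); dR² = 274
sL = 200/490 = 20/49
sR = 200/274 = 100/137
mL = 0·sL + 1·sR = 100/137
mR = 1·sL + -1/2·sR = 290/6713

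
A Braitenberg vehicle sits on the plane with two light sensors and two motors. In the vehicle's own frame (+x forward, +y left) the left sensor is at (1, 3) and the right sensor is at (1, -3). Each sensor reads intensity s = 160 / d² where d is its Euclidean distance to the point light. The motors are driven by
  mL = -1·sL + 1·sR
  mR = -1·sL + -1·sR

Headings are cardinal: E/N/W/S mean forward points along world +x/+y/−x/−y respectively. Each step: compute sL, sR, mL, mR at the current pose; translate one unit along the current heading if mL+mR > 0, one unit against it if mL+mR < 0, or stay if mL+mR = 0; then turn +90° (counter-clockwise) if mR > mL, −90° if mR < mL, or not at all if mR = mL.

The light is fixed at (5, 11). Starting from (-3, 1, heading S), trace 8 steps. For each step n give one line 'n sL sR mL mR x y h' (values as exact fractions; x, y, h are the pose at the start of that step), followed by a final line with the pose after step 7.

n=0: pose=(-3,1,S); sL=80/73, sR=80/121; mL=-3840/8833, mR=-15520/8833; mL+mR=-160/73 → advance -1; mR−mL=-160/121 → turn -1·90°
n=1: pose=(-3,2,W); sL=32/45, sR=160/117; mL=128/195, mR=-1216/585; mL+mR=-64/45 → advance -1; mR−mL=-320/117 → turn -1·90°
n=2: pose=(-2,2,N); sL=40/41, sR=2; mL=42/41, mR=-122/41; mL+mR=-80/41 → advance -1; mR−mL=-4 → turn -1·90°
n=3: pose=(-2,1,E); sL=32/17, sR=32/41; mL=-768/697, mR=-1856/697; mL+mR=-64/17 → advance -1; mR−mL=-64/41 → turn -1·90°
n=4: pose=(-3,1,S); sL=80/73, sR=80/121; mL=-3840/8833, mR=-15520/8833; mL+mR=-160/73 → advance -1; mR−mL=-160/121 → turn -1·90°
n=5: pose=(-3,2,W); sL=32/45, sR=160/117; mL=128/195, mR=-1216/585; mL+mR=-64/45 → advance -1; mR−mL=-320/117 → turn -1·90°
n=6: pose=(-2,2,N); sL=40/41, sR=2; mL=42/41, mR=-122/41; mL+mR=-80/41 → advance -1; mR−mL=-4 → turn -1·90°
n=7: pose=(-2,1,E); sL=32/17, sR=32/41; mL=-768/697, mR=-1856/697; mL+mR=-64/17 → advance -1; mR−mL=-64/41 → turn -1·90°

0 80/73 80/121 -3840/8833 -15520/8833 -3 1 S
1 32/45 160/117 128/195 -1216/585 -3 2 W
2 40/41 2 42/41 -122/41 -2 2 N
3 32/17 32/41 -768/697 -1856/697 -2 1 E
4 80/73 80/121 -3840/8833 -15520/8833 -3 1 S
5 32/45 160/117 128/195 -1216/585 -3 2 W
6 40/41 2 42/41 -122/41 -2 2 N
7 32/17 32/41 -768/697 -1856/697 -2 1 E
final -3 1 S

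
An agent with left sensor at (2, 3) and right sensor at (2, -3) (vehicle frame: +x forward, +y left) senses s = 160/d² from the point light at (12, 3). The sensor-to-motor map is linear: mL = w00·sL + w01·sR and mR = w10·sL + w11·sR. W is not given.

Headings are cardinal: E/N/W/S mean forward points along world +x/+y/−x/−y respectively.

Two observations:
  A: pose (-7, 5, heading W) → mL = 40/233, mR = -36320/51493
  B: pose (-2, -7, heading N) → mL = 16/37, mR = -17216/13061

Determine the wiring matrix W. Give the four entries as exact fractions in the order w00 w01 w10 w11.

obs A: pose=(-7,5,W) → sL=80/221, sR=80/233, mL=40/233, mR=-36320/51493
obs B: pose=(-2,-7,N) → sL=160/353, sR=32/37, mL=16/37, mR=-17216/13061
sensor matrix S = [[80/221, 80/233], [160/353, 32/37]]; det S = 105891840/672550073
solve [mL_A; mL_B] = S·[w00; w01] and [mR_A; mR_B] = S·[w10; w11]:
  w00 = 0, w01 = 1/2, w10 = -1, w11 = -1

0 1/2 -1 -1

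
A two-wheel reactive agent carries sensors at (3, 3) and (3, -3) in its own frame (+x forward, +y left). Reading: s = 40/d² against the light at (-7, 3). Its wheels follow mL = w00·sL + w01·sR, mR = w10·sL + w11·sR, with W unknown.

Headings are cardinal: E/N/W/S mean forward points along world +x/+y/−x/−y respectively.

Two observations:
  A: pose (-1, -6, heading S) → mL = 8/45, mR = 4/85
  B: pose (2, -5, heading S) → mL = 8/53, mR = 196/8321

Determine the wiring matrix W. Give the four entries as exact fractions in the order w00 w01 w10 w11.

obs A: pose=(-1,-6,S) → sL=8/45, sR=40/153, mL=8/45, mR=4/85
obs B: pose=(2,-5,S) → sL=8/53, sR=40/157, mL=8/53, mR=196/8321
sensor matrix S = [[8/45, 40/153], [8/53, 40/157]]; det S = 7424/1273113
solve [mL_A; mL_B] = S·[w00; w01] and [mR_A; mR_B] = S·[w10; w11]:
  w00 = 1, w01 = 0, w10 = 1, w11 = -1/2

1 0 1 -1/2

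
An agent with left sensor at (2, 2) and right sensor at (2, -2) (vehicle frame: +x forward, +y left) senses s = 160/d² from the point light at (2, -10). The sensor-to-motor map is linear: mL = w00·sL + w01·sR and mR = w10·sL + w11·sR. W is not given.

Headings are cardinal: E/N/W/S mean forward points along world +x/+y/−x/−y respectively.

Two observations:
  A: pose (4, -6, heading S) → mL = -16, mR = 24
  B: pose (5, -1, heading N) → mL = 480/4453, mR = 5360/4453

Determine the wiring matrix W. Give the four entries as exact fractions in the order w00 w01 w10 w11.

obs A: pose=(4,-6,S) → sL=8, sR=40, mL=-16, mR=24
obs B: pose=(5,-1,N) → sL=80/61, sR=80/73, mL=480/4453, mR=5360/4453
sensor matrix S = [[8, 40], [80/61, 80/73]]; det S = -194560/4453
solve [mL_A; mL_B] = S·[w00; w01] and [mR_A; mR_B] = S·[w10; w11]:
  w00 = 1/2, w01 = -1/2, w10 = 1/2, w11 = 1/2

1/2 -1/2 1/2 1/2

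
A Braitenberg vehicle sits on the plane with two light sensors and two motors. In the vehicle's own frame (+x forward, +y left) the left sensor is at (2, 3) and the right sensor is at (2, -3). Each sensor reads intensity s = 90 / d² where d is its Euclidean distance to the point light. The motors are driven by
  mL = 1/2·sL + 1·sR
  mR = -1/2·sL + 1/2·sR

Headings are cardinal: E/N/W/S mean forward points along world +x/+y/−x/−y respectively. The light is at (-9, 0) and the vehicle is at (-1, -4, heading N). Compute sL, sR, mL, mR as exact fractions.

left sensor world pos  = (-4, -2); dL² = 29
right sensor world pos = (2, -2); dR² = 125
sL = 90/29 = 90/29
sR = 90/125 = 18/25
mL = 1/2·sL + 1·sR = 1647/725
mR = -1/2·sL + 1/2·sR = -864/725

90/29 18/25 1647/725 -864/725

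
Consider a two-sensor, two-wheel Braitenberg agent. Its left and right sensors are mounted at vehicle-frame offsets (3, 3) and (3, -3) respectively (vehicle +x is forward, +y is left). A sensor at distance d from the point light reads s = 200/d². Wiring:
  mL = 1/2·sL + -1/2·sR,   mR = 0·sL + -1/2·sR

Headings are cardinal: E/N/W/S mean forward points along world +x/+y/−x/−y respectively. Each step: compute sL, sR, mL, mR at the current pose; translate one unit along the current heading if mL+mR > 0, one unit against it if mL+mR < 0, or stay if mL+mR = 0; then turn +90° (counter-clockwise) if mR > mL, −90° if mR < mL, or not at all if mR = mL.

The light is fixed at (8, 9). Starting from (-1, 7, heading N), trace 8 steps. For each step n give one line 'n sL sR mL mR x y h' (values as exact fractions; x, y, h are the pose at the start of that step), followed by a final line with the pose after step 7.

n=0: pose=(-1,7,N); sL=40/29, sR=200/37; mL=-2160/1073, mR=-100/37; mL+mR=-5060/1073 → advance -1; mR−mL=-20/29 → turn -1·90°
n=1: pose=(-1,6,E); sL=50/9, sR=25/9; mL=25/18, mR=-25/18; mL+mR=0 → advance +0; mR−mL=-25/9 → turn -1·90°
n=2: pose=(-1,6,S); sL=25/9, sR=10/9; mL=5/6, mR=-5/9; mL+mR=5/18 → advance +1; mR−mL=-25/18 → turn -1·90°
n=3: pose=(-1,5,W); sL=200/193, sR=40/29; mL=-960/5597, mR=-20/29; mL+mR=-4820/5597 → advance -1; mR−mL=-100/193 → turn -1·90°
n=4: pose=(0,5,N); sL=100/61, sR=100/13; mL=-2400/793, mR=-50/13; mL+mR=-5450/793 → advance -1; mR−mL=-50/61 → turn -1·90°
n=5: pose=(0,4,E); sL=200/29, sR=200/89; mL=6000/2581, mR=-100/89; mL+mR=3100/2581 → advance +1; mR−mL=-100/29 → turn -1·90°
n=6: pose=(1,4,S); sL=5/2, sR=50/41; mL=105/164, mR=-25/41; mL+mR=5/164 → advance +1; mR−mL=-5/4 → turn -1·90°
n=7: pose=(1,3,W); sL=200/181, sR=200/109; mL=-7200/19729, mR=-100/109; mL+mR=-25300/19729 → advance -1; mR−mL=-100/181 → turn -1·90°

0 40/29 200/37 -2160/1073 -100/37 -1 7 N
1 50/9 25/9 25/18 -25/18 -1 6 E
2 25/9 10/9 5/6 -5/9 -1 6 S
3 200/193 40/29 -960/5597 -20/29 -1 5 W
4 100/61 100/13 -2400/793 -50/13 0 5 N
5 200/29 200/89 6000/2581 -100/89 0 4 E
6 5/2 50/41 105/164 -25/41 1 4 S
7 200/181 200/109 -7200/19729 -100/109 1 3 W
final 2 3 N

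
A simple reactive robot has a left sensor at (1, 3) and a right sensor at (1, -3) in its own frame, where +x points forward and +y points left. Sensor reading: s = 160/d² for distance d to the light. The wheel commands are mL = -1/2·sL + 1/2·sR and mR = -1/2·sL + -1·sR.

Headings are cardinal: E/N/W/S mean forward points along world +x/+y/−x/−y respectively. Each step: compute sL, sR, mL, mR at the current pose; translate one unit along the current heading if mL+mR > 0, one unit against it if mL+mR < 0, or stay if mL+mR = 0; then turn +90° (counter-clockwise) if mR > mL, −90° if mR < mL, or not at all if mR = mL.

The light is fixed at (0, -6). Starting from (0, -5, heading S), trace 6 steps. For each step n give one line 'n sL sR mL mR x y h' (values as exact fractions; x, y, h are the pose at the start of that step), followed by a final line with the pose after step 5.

n=0: pose=(0,-5,S); sL=160/9, sR=160/9; mL=0, mR=-80/3; mL+mR=-80/3 → advance -1; mR−mL=-80/3 → turn -1·90°
n=1: pose=(0,-4,W); sL=80, sR=80/13; mL=-480/13, mR=-600/13; mL+mR=-1080/13 → advance -1; mR−mL=-120/13 → turn -1·90°
n=2: pose=(1,-4,N); sL=160/13, sR=32/5; mL=-192/65, mR=-816/65; mL+mR=-1008/65 → advance -1; mR−mL=-48/5 → turn -1·90°
n=3: pose=(1,-5,E); sL=8, sR=20; mL=6, mR=-24; mL+mR=-18 → advance -1; mR−mL=-30 → turn -1·90°
n=4: pose=(0,-5,S); sL=160/9, sR=160/9; mL=0, mR=-80/3; mL+mR=-80/3 → advance -1; mR−mL=-80/3 → turn -1·90°
n=5: pose=(0,-4,W); sL=80, sR=80/13; mL=-480/13, mR=-600/13; mL+mR=-1080/13 → advance -1; mR−mL=-120/13 → turn -1·90°

0 160/9 160/9 0 -80/3 0 -5 S
1 80 80/13 -480/13 -600/13 0 -4 W
2 160/13 32/5 -192/65 -816/65 1 -4 N
3 8 20 6 -24 1 -5 E
4 160/9 160/9 0 -80/3 0 -5 S
5 80 80/13 -480/13 -600/13 0 -4 W
final 1 -4 N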